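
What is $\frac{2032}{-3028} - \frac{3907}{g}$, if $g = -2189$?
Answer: $\frac{1845587}{1657073} \approx 1.1138$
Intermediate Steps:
$\frac{2032}{-3028} - \frac{3907}{g} = \frac{2032}{-3028} - \frac{3907}{-2189} = 2032 \left(- \frac{1}{3028}\right) - - \frac{3907}{2189} = - \frac{508}{757} + \frac{3907}{2189} = \frac{1845587}{1657073}$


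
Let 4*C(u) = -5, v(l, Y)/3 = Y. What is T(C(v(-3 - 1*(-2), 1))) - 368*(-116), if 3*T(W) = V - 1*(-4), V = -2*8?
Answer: 42684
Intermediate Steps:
V = -16
v(l, Y) = 3*Y
C(u) = -5/4 (C(u) = (1/4)*(-5) = -5/4)
T(W) = -4 (T(W) = (-16 - 1*(-4))/3 = (-16 + 4)/3 = (1/3)*(-12) = -4)
T(C(v(-3 - 1*(-2), 1))) - 368*(-116) = -4 - 368*(-116) = -4 + 42688 = 42684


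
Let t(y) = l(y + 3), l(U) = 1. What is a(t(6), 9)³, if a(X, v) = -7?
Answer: -343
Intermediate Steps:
t(y) = 1
a(t(6), 9)³ = (-7)³ = -343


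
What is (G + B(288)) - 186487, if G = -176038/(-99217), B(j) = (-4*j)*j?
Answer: -51420324033/99217 ≈ -5.1826e+5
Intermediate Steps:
B(j) = -4*j²
G = 176038/99217 (G = -176038*(-1/99217) = 176038/99217 ≈ 1.7743)
(G + B(288)) - 186487 = (176038/99217 - 4*288²) - 186487 = (176038/99217 - 4*82944) - 186487 = (176038/99217 - 331776) - 186487 = -32917643354/99217 - 186487 = -51420324033/99217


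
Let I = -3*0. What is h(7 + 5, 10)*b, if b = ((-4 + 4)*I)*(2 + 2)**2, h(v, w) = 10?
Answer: 0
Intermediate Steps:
I = 0
b = 0 (b = ((-4 + 4)*0)*(2 + 2)**2 = (0*0)*4**2 = 0*16 = 0)
h(7 + 5, 10)*b = 10*0 = 0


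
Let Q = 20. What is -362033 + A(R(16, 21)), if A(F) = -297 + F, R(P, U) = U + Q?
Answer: -362289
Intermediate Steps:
R(P, U) = 20 + U (R(P, U) = U + 20 = 20 + U)
-362033 + A(R(16, 21)) = -362033 + (-297 + (20 + 21)) = -362033 + (-297 + 41) = -362033 - 256 = -362289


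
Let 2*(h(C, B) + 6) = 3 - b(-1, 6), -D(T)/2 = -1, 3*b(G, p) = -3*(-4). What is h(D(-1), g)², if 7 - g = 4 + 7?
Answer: 169/4 ≈ 42.250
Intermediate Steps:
b(G, p) = 4 (b(G, p) = (-3*(-4))/3 = (⅓)*12 = 4)
D(T) = 2 (D(T) = -2*(-1) = 2)
g = -4 (g = 7 - (4 + 7) = 7 - 1*11 = 7 - 11 = -4)
h(C, B) = -13/2 (h(C, B) = -6 + (3 - 1*4)/2 = -6 + (3 - 4)/2 = -6 + (½)*(-1) = -6 - ½ = -13/2)
h(D(-1), g)² = (-13/2)² = 169/4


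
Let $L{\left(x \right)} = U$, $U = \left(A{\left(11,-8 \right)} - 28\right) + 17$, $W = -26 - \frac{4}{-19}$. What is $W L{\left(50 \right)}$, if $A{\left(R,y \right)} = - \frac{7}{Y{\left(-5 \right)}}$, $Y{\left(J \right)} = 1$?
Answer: $\frac{8820}{19} \approx 464.21$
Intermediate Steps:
$A{\left(R,y \right)} = -7$ ($A{\left(R,y \right)} = - \frac{7}{1} = \left(-7\right) 1 = -7$)
$W = - \frac{490}{19}$ ($W = -26 - - \frac{4}{19} = -26 + \frac{4}{19} = - \frac{490}{19} \approx -25.789$)
$U = -18$ ($U = \left(-7 - 28\right) + 17 = -35 + 17 = -18$)
$L{\left(x \right)} = -18$
$W L{\left(50 \right)} = \left(- \frac{490}{19}\right) \left(-18\right) = \frac{8820}{19}$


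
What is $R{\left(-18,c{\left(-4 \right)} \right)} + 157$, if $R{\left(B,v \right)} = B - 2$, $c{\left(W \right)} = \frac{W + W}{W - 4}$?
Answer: $137$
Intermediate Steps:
$c{\left(W \right)} = \frac{2 W}{-4 + W}$
$R{\left(B,v \right)} = -2 + B$ ($R{\left(B,v \right)} = B - 2 = -2 + B$)
$R{\left(-18,c{\left(-4 \right)} \right)} + 157 = \left(-2 - 18\right) + 157 = -20 + 157 = 137$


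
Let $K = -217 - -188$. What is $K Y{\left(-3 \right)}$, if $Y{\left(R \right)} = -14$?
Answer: $406$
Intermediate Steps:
$K = -29$ ($K = -217 + 188 = -29$)
$K Y{\left(-3 \right)} = \left(-29\right) \left(-14\right) = 406$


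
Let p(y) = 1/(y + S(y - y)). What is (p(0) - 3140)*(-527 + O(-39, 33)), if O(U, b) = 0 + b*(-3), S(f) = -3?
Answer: 5897546/3 ≈ 1.9658e+6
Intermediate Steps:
p(y) = 1/(-3 + y) (p(y) = 1/(y - 3) = 1/(-3 + y))
O(U, b) = -3*b (O(U, b) = 0 - 3*b = -3*b)
(p(0) - 3140)*(-527 + O(-39, 33)) = (1/(-3 + 0) - 3140)*(-527 - 3*33) = (1/(-3) - 3140)*(-527 - 99) = (-⅓ - 3140)*(-626) = -9421/3*(-626) = 5897546/3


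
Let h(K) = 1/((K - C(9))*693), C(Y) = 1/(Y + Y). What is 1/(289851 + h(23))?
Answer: 31801/9217551653 ≈ 3.4500e-6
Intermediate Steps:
C(Y) = 1/(2*Y)
h(K) = 1/(693*(-1/18 + K)) (h(K) = 1/((K - 1/(2*9))*693) = (1/693)/(K - 1/(2*9)) = (1/693)/(K - 1*1/18) = (1/693)/(K - 1/18) = (1/693)/(-1/18 + K) = 1/(693*(-1/18 + K)))
1/(289851 + h(23)) = 1/(289851 + 2/(77*(-1 + 18*23))) = 1/(289851 + 2/(77*(-1 + 414))) = 1/(289851 + (2/77)/413) = 1/(289851 + (2/77)*(1/413)) = 1/(289851 + 2/31801) = 1/(9217551653/31801) = 31801/9217551653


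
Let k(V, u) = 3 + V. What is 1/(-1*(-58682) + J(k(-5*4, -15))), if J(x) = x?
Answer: 1/58665 ≈ 1.7046e-5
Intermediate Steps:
1/(-1*(-58682) + J(k(-5*4, -15))) = 1/(-1*(-58682) + (3 - 5*4)) = 1/(58682 + (3 - 20)) = 1/(58682 - 17) = 1/58665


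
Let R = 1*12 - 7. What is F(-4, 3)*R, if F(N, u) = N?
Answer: -20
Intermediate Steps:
R = 5 (R = 12 - 7 = 5)
F(-4, 3)*R = -4*5 = -20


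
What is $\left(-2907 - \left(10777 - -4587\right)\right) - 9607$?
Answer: $-27878$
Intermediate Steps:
$\left(-2907 - \left(10777 - -4587\right)\right) - 9607 = \left(-2907 - \left(10777 + 4587\right)\right) - 9607 = \left(-2907 - 15364\right) - 9607 = -18271 - 9607 = -27878$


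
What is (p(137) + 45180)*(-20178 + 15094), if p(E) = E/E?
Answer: -229700204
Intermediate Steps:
p(E) = 1
(p(137) + 45180)*(-20178 + 15094) = (1 + 45180)*(-20178 + 15094) = 45181*(-5084) = -229700204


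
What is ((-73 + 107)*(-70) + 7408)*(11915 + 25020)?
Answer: 185709180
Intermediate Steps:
((-73 + 107)*(-70) + 7408)*(11915 + 25020) = (34*(-70) + 7408)*36935 = (-2380 + 7408)*36935 = 5028*36935 = 185709180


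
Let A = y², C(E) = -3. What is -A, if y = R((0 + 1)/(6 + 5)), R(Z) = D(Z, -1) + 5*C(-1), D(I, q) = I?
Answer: -26896/121 ≈ -222.28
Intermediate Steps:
R(Z) = -15 + Z (R(Z) = Z + 5*(-3) = Z - 15 = -15 + Z)
y = -164/11 (y = -15 + (0 + 1)/(6 + 5) = -15 + 1/11 = -164/11 ≈ -14.909)
A = 26896/121 (A = (-164/11)² = 26896/121 ≈ 222.28)
-A = -1*26896/121 = -26896/121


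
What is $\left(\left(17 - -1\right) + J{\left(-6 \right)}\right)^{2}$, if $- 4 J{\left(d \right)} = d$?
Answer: $\frac{1521}{4} \approx 380.25$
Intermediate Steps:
$J{\left(d \right)} = - \frac{d}{4}$
$\left(\left(17 - -1\right) + J{\left(-6 \right)}\right)^{2} = \left(\left(17 - -1\right) - - \frac{3}{2}\right)^{2} = \left(\left(17 + 1\right) + \frac{3}{2}\right)^{2} = \left(18 + \frac{3}{2}\right)^{2} = \left(\frac{39}{2}\right)^{2} = \frac{1521}{4}$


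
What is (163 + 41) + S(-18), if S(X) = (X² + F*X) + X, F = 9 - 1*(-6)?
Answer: 240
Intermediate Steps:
F = 15 (F = 9 + 6 = 15)
S(X) = X² + 16*X (S(X) = (X² + 15*X) + X = X² + 16*X)
(163 + 41) + S(-18) = (163 + 41) - 18*(16 - 18) = 204 - 18*(-2) = 204 + 36 = 240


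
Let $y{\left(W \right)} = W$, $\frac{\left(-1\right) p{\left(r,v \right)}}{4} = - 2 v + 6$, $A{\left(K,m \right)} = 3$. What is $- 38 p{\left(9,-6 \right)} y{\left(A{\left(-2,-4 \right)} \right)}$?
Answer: $8208$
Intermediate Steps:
$p{\left(r,v \right)} = -24 + 8 v$ ($p{\left(r,v \right)} = - 4 \left(- 2 v + 6\right) = - 4 \left(6 - 2 v\right) = -24 + 8 v$)
$- 38 p{\left(9,-6 \right)} y{\left(A{\left(-2,-4 \right)} \right)} = - 38 \left(-24 + 8 \left(-6\right)\right) 3 = - 38 \left(-24 - 48\right) 3 = \left(-38\right) \left(-72\right) 3 = 2736 \cdot 3 = 8208$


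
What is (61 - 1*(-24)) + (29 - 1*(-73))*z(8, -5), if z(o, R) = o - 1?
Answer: 799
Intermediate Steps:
z(o, R) = -1 + o
(61 - 1*(-24)) + (29 - 1*(-73))*z(8, -5) = (61 - 1*(-24)) + (29 - 1*(-73))*(-1 + 8) = (61 + 24) + (29 + 73)*7 = 85 + 102*7 = 85 + 714 = 799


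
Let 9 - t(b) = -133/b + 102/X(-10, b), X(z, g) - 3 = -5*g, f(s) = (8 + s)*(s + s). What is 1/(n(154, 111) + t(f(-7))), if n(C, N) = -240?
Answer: -146/35317 ≈ -0.0041340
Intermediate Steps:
f(s) = 2*s*(8 + s) (f(s) = (8 + s)*(2*s) = 2*s*(8 + s))
X(z, g) = 3 - 5*g
t(b) = 9 - 102/(3 - 5*b) + 133/b (t(b) = 9 - (-133/b + 102/(3 - 5*b)) = 9 + (-102/(3 - 5*b) + 133/b) = 9 - 102/(3 - 5*b) + 133/b)
1/(n(154, 111) + t(f(-7))) = 1/(-240 + (-399 + 45*(2*(-7)*(8 - 7))² + 740*(2*(-7)*(8 - 7)))/(((2*(-7)*(8 - 7)))*(-3 + 5*(2*(-7)*(8 - 7))))) = 1/(-240 + (-399 + 45*(2*(-7)*1)² + 740*(2*(-7)*1))/(((2*(-7)*1))*(-3 + 5*(2*(-7)*1)))) = 1/(-240 + (-399 + 45*(-14)² + 740*(-14))/((-14)*(-3 + 5*(-14)))) = 1/(-240 - (-399 + 45*196 - 10360)/(14*(-3 - 70))) = 1/(-240 - 1/14*(-399 + 8820 - 10360)/(-73)) = 1/(-240 - 1/14*(-1/73)*(-1939)) = 1/(-240 - 277/146) = 1/(-35317/146) = -146/35317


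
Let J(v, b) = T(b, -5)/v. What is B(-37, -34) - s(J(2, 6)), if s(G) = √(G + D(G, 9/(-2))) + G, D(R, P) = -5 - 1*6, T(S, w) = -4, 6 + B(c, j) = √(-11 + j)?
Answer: -4 - I*√13 + 3*I*√5 ≈ -4.0 + 3.1027*I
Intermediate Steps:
B(c, j) = -6 + √(-11 + j)
D(R, P) = -11 (D(R, P) = -5 - 6 = -11)
J(v, b) = -4/v
s(G) = G + √(-11 + G) (s(G) = √(G - 11) + G = √(-11 + G) + G = G + √(-11 + G))
B(-37, -34) - s(J(2, 6)) = (-6 + √(-11 - 34)) - (-4/2 + √(-11 - 4/2)) = (-6 + √(-45)) - (-4*½ + √(-11 - 4*½)) = (-6 + 3*I*√5) - (-2 + √(-11 - 2)) = (-6 + 3*I*√5) - (-2 + √(-13)) = (-6 + 3*I*√5) - (-2 + I*√13) = (-6 + 3*I*√5) + (2 - I*√13) = -4 - I*√13 + 3*I*√5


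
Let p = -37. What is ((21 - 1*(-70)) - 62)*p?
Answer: -1073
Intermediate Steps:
((21 - 1*(-70)) - 62)*p = ((21 - 1*(-70)) - 62)*(-37) = ((21 + 70) - 62)*(-37) = (91 - 62)*(-37) = 29*(-37) = -1073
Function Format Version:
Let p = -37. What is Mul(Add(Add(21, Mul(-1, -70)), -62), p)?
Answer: -1073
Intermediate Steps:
Mul(Add(Add(21, Mul(-1, -70)), -62), p) = Mul(Add(Add(21, Mul(-1, -70)), -62), -37) = Mul(Add(Add(21, 70), -62), -37) = Mul(Add(91, -62), -37) = Mul(29, -37) = -1073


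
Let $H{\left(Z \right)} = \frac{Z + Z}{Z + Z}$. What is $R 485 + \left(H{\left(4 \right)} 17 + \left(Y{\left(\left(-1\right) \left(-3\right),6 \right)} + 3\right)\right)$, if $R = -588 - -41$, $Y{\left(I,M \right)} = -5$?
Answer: $-265280$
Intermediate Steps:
$H{\left(Z \right)} = 1$ ($H{\left(Z \right)} = \frac{2 Z}{2 Z} = 2 Z \frac{1}{2 Z} = 1$)
$R = -547$ ($R = -588 + 41 = -547$)
$R 485 + \left(H{\left(4 \right)} 17 + \left(Y{\left(\left(-1\right) \left(-3\right),6 \right)} + 3\right)\right) = \left(-547\right) 485 + \left(1 \cdot 17 + \left(-5 + 3\right)\right) = -265295 + \left(17 - 2\right) = -265295 + 15 = -265280$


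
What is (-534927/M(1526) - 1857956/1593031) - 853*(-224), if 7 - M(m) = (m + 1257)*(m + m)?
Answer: 2585330957341106421/13530741741979 ≈ 1.9107e+5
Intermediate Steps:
M(m) = 7 - 2*m*(1257 + m) (M(m) = 7 - (m + 1257)*(m + m) = 7 - (1257 + m)*2*m = 7 - 2*m*(1257 + m))
(-534927/M(1526) - 1857956/1593031) - 853*(-224) = (-534927/(7 - 2514*1526 - 2*1526**2) - 1857956/1593031) - 853*(-224) = (-534927/(7 - 3836364 - 2*2328676) - 1857956*1/1593031) + 191072 = (-534927/(7 - 3836364 - 4657352) - 1857956/1593031) + 191072 = (-534927/(-8493709) - 1857956/1593031) + 191072 = (-534927*(-1/8493709) - 1857956/1593031) + 191072 = (534927/8493709 - 1857956/1593031) + 191072 = -14928782305067/13530741741979 + 191072 = 2585330957341106421/13530741741979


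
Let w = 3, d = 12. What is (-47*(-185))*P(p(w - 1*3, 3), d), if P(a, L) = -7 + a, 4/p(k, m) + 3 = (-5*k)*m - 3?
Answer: -199985/3 ≈ -66662.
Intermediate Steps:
p(k, m) = 4/(-6 - 5*k*m) (p(k, m) = 4/(-3 + ((-5*k)*m - 3)) = 4/(-3 + (-5*k*m - 3)) = 4/(-3 + (-3 - 5*k*m)) = 4/(-6 - 5*k*m))
(-47*(-185))*P(p(w - 1*3, 3), d) = (-47*(-185))*(-7 - 4/(6 + 5*(3 - 1*3)*3)) = 8695*(-7 - 4/(6 + 5*(3 - 3)*3)) = 8695*(-7 - 4/(6 + 5*0*3)) = 8695*(-7 - 4/(6 + 0)) = 8695*(-7 - 4/6) = 8695*(-7 - 4*1/6) = 8695*(-7 - 2/3) = 8695*(-23/3) = -199985/3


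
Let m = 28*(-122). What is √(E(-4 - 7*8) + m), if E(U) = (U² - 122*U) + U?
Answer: 2*√1861 ≈ 86.279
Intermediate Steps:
E(U) = U² - 121*U
m = -3416
√(E(-4 - 7*8) + m) = √((-4 - 7*8)*(-121 + (-4 - 7*8)) - 3416) = √((-4 - 56)*(-121 + (-4 - 56)) - 3416) = √(-60*(-121 - 60) - 3416) = √(-60*(-181) - 3416) = √(10860 - 3416) = √7444 = 2*√1861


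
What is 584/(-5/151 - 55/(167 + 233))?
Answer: -7054720/2061 ≈ -3423.0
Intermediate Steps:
584/(-5/151 - 55/(167 + 233)) = 584/(-5*1/151 - 55/400) = 584/(-5/151 - 55*1/400) = 584/(-5/151 - 11/80) = 584/(-2061/12080) = 584*(-12080/2061) = -7054720/2061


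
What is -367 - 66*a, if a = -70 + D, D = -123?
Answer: 12371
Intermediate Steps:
a = -193 (a = -70 - 123 = -193)
-367 - 66*a = -367 - 66*(-193) = -367 + 12738 = 12371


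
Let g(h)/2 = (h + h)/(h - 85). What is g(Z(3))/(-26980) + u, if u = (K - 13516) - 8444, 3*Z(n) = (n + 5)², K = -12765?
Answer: -44736043811/1288295 ≈ -34725.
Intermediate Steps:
Z(n) = (5 + n)²/3 (Z(n) = (n + 5)²/3 = (5 + n)²/3)
g(h) = 4*h/(-85 + h) (g(h) = 2*((h + h)/(h - 85)) = 2*((2*h)/(-85 + h)) = 2*(2*h/(-85 + h)) = 4*h/(-85 + h))
u = -34725 (u = (-12765 - 13516) - 8444 = -26281 - 8444 = -34725)
g(Z(3))/(-26980) + u = (4*((5 + 3)²/3)/(-85 + (5 + 3)²/3))/(-26980) - 34725 = (4*((⅓)*8²)/(-85 + (⅓)*8²))*(-1/26980) - 34725 = (4*((⅓)*64)/(-85 + (⅓)*64))*(-1/26980) - 34725 = (4*(64/3)/(-85 + 64/3))*(-1/26980) - 34725 = (4*(64/3)/(-191/3))*(-1/26980) - 34725 = (4*(64/3)*(-3/191))*(-1/26980) - 34725 = -256/191*(-1/26980) - 34725 = 64/1288295 - 34725 = -44736043811/1288295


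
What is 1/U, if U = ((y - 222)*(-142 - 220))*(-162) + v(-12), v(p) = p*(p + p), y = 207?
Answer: -1/879372 ≈ -1.1372e-6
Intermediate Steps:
v(p) = 2*p² (v(p) = p*(2*p) = 2*p²)
U = -879372 (U = ((207 - 222)*(-142 - 220))*(-162) + 2*(-12)² = -15*(-362)*(-162) + 2*144 = 5430*(-162) + 288 = -879660 + 288 = -879372)
1/U = 1/(-879372) = -1/879372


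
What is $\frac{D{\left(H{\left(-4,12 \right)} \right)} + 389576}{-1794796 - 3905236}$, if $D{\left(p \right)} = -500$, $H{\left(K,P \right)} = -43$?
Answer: $- \frac{97269}{1425008} \approx -0.068259$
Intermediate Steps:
$\frac{D{\left(H{\left(-4,12 \right)} \right)} + 389576}{-1794796 - 3905236} = \frac{-500 + 389576}{-1794796 - 3905236} = \frac{389076}{-5700032} = 389076 \left(- \frac{1}{5700032}\right) = - \frac{97269}{1425008}$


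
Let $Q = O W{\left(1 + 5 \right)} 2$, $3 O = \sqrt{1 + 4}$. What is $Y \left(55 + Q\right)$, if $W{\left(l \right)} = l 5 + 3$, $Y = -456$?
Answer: $-25080 - 10032 \sqrt{5} \approx -47512.0$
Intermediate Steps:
$W{\left(l \right)} = 3 + 5 l$ ($W{\left(l \right)} = 5 l + 3 = 3 + 5 l$)
$O = \frac{\sqrt{5}}{3}$ ($O = \frac{\sqrt{1 + 4}}{3} = \frac{\sqrt{5}}{3} \approx 0.74536$)
$Q = 22 \sqrt{5}$ ($Q = \frac{\sqrt{5}}{3} \left(3 + 5 \left(1 + 5\right)\right) 2 = \frac{\sqrt{5}}{3} \left(3 + 5 \cdot 6\right) 2 = \frac{\sqrt{5}}{3} \left(3 + 30\right) 2 = \frac{\sqrt{5}}{3} \cdot 33 \cdot 2 = 11 \sqrt{5} \cdot 2 = 22 \sqrt{5} \approx 49.193$)
$Y \left(55 + Q\right) = - 456 \left(55 + 22 \sqrt{5}\right) = -25080 - 10032 \sqrt{5}$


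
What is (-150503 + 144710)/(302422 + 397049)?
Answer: -1931/233157 ≈ -0.0082820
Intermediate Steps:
(-150503 + 144710)/(302422 + 397049) = -5793/699471 = -5793*1/699471 = -1931/233157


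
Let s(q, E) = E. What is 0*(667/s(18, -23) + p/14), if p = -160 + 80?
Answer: 0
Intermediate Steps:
p = -80
0*(667/s(18, -23) + p/14) = 0*(667/(-23) - 80/14) = 0*(667*(-1/23) - 80*1/14) = 0*(-29 - 40/7) = 0*(-243/7) = 0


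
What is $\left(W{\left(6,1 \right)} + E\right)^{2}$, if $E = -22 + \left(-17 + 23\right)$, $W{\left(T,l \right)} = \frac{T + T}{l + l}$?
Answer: $100$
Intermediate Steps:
$W{\left(T,l \right)} = \frac{T}{l}$ ($W{\left(T,l \right)} = \frac{2 T}{2 l} = 2 T \frac{1}{2 l} = \frac{T}{l}$)
$E = -16$ ($E = -22 + 6 = -16$)
$\left(W{\left(6,1 \right)} + E\right)^{2} = \left(\frac{6}{1} - 16\right)^{2} = \left(6 \cdot 1 - 16\right)^{2} = \left(6 - 16\right)^{2} = \left(-10\right)^{2} = 100$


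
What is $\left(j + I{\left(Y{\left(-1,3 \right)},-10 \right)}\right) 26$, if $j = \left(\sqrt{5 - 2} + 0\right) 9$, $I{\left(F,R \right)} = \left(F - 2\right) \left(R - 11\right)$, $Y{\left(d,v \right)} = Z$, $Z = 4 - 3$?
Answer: $546 + 234 \sqrt{3} \approx 951.3$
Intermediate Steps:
$Z = 1$ ($Z = 4 - 3 = 1$)
$Y{\left(d,v \right)} = 1$
$I{\left(F,R \right)} = \left(-11 + R\right) \left(-2 + F\right)$ ($I{\left(F,R \right)} = \left(-2 + F\right) \left(-11 + R\right) = \left(-11 + R\right) \left(-2 + F\right)$)
$j = 9 \sqrt{3}$ ($j = \left(\sqrt{3} + 0\right) 9 = \sqrt{3} \cdot 9 = 9 \sqrt{3} \approx 15.588$)
$\left(j + I{\left(Y{\left(-1,3 \right)},-10 \right)}\right) 26 = \left(9 \sqrt{3} + \left(22 - 11 - -20 + 1 \left(-10\right)\right)\right) 26 = \left(9 \sqrt{3} + \left(22 - 11 + 20 - 10\right)\right) 26 = \left(9 \sqrt{3} + 21\right) 26 = \left(21 + 9 \sqrt{3}\right) 26 = 546 + 234 \sqrt{3}$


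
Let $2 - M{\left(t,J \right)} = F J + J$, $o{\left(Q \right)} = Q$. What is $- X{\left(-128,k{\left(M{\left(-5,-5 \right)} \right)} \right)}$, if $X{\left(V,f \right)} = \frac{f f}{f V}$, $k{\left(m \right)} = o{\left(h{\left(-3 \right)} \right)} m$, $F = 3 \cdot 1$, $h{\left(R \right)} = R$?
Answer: $- \frac{33}{64} \approx -0.51563$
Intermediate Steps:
$F = 3$
$M{\left(t,J \right)} = 2 - 4 J$ ($M{\left(t,J \right)} = 2 - \left(3 J + J\right) = 2 - 4 J$)
$k{\left(m \right)} = - 3 m$
$X{\left(V,f \right)} = \frac{f}{V}$ ($X{\left(V,f \right)} = \frac{f^{2}}{V f} = f^{2} \frac{1}{V f} = \frac{f}{V}$)
$- X{\left(-128,k{\left(M{\left(-5,-5 \right)} \right)} \right)} = - \frac{\left(-3\right) \left(2 - -20\right)}{-128} = - \frac{- 3 \left(2 + 20\right) \left(-1\right)}{128} = - \frac{\left(-3\right) 22 \left(-1\right)}{128} = - \frac{\left(-66\right) \left(-1\right)}{128} = \left(-1\right) \frac{33}{64} = - \frac{33}{64}$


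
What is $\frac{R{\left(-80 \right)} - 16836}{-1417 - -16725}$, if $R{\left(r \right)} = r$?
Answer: $- \frac{4229}{3827} \approx -1.105$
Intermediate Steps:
$\frac{R{\left(-80 \right)} - 16836}{-1417 - -16725} = \frac{-80 - 16836}{-1417 - -16725} = - \frac{16916}{-1417 + 16725} = - \frac{16916}{15308} = \left(-16916\right) \frac{1}{15308} = - \frac{4229}{3827}$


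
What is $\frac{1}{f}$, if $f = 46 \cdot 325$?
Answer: $\frac{1}{14950} \approx 6.689 \cdot 10^{-5}$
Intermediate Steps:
$f = 14950$
$\frac{1}{f} = \frac{1}{14950}$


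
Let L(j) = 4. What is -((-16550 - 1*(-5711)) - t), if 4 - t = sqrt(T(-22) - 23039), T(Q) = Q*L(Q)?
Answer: 10843 - I*sqrt(23127) ≈ 10843.0 - 152.08*I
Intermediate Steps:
T(Q) = 4*Q (T(Q) = Q*4 = 4*Q)
t = 4 - I*sqrt(23127) (t = 4 - sqrt(4*(-22) - 23039) = 4 - sqrt(-88 - 23039) = 4 - sqrt(-23127) = 4 - I*sqrt(23127) ≈ 4.0 - 152.08*I)
-((-16550 - 1*(-5711)) - t) = -((-16550 - 1*(-5711)) - (4 - I*sqrt(23127))) = -((-16550 + 5711) + (-4 + I*sqrt(23127))) = -(-10839 + (-4 + I*sqrt(23127))) = -(-10843 + I*sqrt(23127)) = 10843 - I*sqrt(23127)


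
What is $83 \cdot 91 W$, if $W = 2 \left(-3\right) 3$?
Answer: $-135954$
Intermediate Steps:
$W = -18$ ($W = \left(-6\right) 3 = -18$)
$83 \cdot 91 W = 83 \cdot 91 \left(-18\right) = 7553 \left(-18\right) = -135954$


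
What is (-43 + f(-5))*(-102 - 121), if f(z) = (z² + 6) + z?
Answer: 3791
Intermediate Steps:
f(z) = 6 + z + z² (f(z) = (6 + z²) + z = 6 + z + z²)
(-43 + f(-5))*(-102 - 121) = (-43 + (6 - 5 + (-5)²))*(-102 - 121) = (-43 + (6 - 5 + 25))*(-223) = (-43 + 26)*(-223) = -17*(-223) = 3791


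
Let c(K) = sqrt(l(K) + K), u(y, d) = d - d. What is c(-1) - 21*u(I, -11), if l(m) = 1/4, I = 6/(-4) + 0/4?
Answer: I*sqrt(3)/2 ≈ 0.86602*I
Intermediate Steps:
I = -3/2 (I = 6*(-1/4) + 0*(1/4) = -3/2 + 0 = -3/2 ≈ -1.5000)
l(m) = 1/4
u(y, d) = 0
c(K) = sqrt(1/4 + K)
c(-1) - 21*u(I, -11) = sqrt(1 + 4*(-1))/2 - 21*0 = sqrt(1 - 4)/2 + 0 = sqrt(-3)/2 + 0 = (I*sqrt(3))/2 + 0 = I*sqrt(3)/2 + 0 = I*sqrt(3)/2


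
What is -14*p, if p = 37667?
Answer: -527338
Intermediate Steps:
-14*p = -14*37667 = -527338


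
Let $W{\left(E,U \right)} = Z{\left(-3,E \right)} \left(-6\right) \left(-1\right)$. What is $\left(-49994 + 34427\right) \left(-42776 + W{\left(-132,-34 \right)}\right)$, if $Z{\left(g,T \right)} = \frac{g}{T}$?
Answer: $\frac{14649621123}{22} \approx 6.6589 \cdot 10^{8}$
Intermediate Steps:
$W{\left(E,U \right)} = - \frac{18}{E}$ ($W{\left(E,U \right)} = - \frac{3}{E} \left(-6\right) \left(-1\right) = \frac{18}{E} \left(-1\right) = - \frac{18}{E}$)
$\left(-49994 + 34427\right) \left(-42776 + W{\left(-132,-34 \right)}\right) = \left(-49994 + 34427\right) \left(-42776 - \frac{18}{-132}\right) = - 15567 \left(-42776 - - \frac{3}{22}\right) = - 15567 \left(-42776 + \frac{3}{22}\right) = \left(-15567\right) \left(- \frac{941069}{22}\right) = \frac{14649621123}{22}$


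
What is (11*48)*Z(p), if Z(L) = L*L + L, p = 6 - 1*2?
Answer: 10560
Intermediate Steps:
p = 4 (p = 6 - 2 = 4)
Z(L) = L + L² (Z(L) = L² + L = L + L²)
(11*48)*Z(p) = (11*48)*(4*(1 + 4)) = 528*(4*5) = 528*20 = 10560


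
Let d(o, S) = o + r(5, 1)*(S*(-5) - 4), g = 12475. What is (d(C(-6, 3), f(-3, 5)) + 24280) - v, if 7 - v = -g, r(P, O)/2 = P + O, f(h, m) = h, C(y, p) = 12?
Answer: 11942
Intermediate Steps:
r(P, O) = 2*O + 2*P (r(P, O) = 2*(P + O) = 2*(O + P) = 2*O + 2*P)
d(o, S) = -48 + o - 60*S (d(o, S) = o + (2*1 + 2*5)*(S*(-5) - 4) = o + (2 + 10)*(-5*S - 4) = o + 12*(-4 - 5*S) = o + (-48 - 60*S) = -48 + o - 60*S)
v = 12482 (v = 7 - (-1)*12475 = 7 - 1*(-12475) = 7 + 12475 = 12482)
(d(C(-6, 3), f(-3, 5)) + 24280) - v = ((-48 + 12 - 60*(-3)) + 24280) - 1*12482 = ((-48 + 12 + 180) + 24280) - 12482 = (144 + 24280) - 12482 = 24424 - 12482 = 11942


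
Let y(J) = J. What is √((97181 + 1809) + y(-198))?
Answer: 2*√24698 ≈ 314.31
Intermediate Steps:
√((97181 + 1809) + y(-198)) = √((97181 + 1809) - 198) = √(98990 - 198) = √98792 = 2*√24698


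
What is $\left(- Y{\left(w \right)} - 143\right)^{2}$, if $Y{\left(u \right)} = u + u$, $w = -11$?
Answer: $14641$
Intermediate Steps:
$Y{\left(u \right)} = 2 u$
$\left(- Y{\left(w \right)} - 143\right)^{2} = \left(- 2 \left(-11\right) - 143\right)^{2} = \left(\left(-1\right) \left(-22\right) - 143\right)^{2} = \left(22 - 143\right)^{2} = \left(-121\right)^{2} = 14641$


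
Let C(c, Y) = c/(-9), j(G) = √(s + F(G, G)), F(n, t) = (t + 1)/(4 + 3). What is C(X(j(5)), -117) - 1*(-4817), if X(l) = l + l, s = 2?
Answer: 4817 - 4*√35/63 ≈ 4816.6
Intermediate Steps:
F(n, t) = ⅐ + t/7 (F(n, t) = (1 + t)/7 = (1 + t)*(⅐) = ⅐ + t/7)
j(G) = √(15/7 + G/7) (j(G) = √(2 + (⅐ + G/7)) = √(15/7 + G/7))
X(l) = 2*l
C(c, Y) = -c/9 (C(c, Y) = c*(-⅑) = -c/9)
C(X(j(5)), -117) - 1*(-4817) = -2*√(105 + 7*5)/7/9 - 1*(-4817) = -2*√(105 + 35)/7/9 + 4817 = -2*√140/7/9 + 4817 = -2*(2*√35)/7/9 + 4817 = -2*2*√35/7/9 + 4817 = -4*√35/63 + 4817 = 4817 - 4*√35/63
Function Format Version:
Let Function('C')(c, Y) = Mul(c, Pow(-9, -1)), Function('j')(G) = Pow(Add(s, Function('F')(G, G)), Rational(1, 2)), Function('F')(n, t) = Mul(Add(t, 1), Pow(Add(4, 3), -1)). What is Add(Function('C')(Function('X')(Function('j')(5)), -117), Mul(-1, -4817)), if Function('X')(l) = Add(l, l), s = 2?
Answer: Add(4817, Mul(Rational(-4, 63), Pow(35, Rational(1, 2)))) ≈ 4816.6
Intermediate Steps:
Function('F')(n, t) = Add(Rational(1, 7), Mul(Rational(1, 7), t)) (Function('F')(n, t) = Mul(Add(1, t), Pow(7, -1)) = Mul(Add(1, t), Rational(1, 7)) = Add(Rational(1, 7), Mul(Rational(1, 7), t)))
Function('j')(G) = Pow(Add(Rational(15, 7), Mul(Rational(1, 7), G)), Rational(1, 2)) (Function('j')(G) = Pow(Add(2, Add(Rational(1, 7), Mul(Rational(1, 7), G))), Rational(1, 2)) = Pow(Add(Rational(15, 7), Mul(Rational(1, 7), G)), Rational(1, 2)))
Function('X')(l) = Mul(2, l)
Function('C')(c, Y) = Mul(Rational(-1, 9), c) (Function('C')(c, Y) = Mul(c, Rational(-1, 9)) = Mul(Rational(-1, 9), c))
Add(Function('C')(Function('X')(Function('j')(5)), -117), Mul(-1, -4817)) = Add(Mul(Rational(-1, 9), Mul(2, Mul(Rational(1, 7), Pow(Add(105, Mul(7, 5)), Rational(1, 2))))), Mul(-1, -4817)) = Add(Mul(Rational(-1, 9), Mul(2, Mul(Rational(1, 7), Pow(Add(105, 35), Rational(1, 2))))), 4817) = Add(Mul(Rational(-1, 9), Mul(2, Mul(Rational(1, 7), Pow(140, Rational(1, 2))))), 4817) = Add(Mul(Rational(-1, 9), Mul(2, Mul(Rational(1, 7), Mul(2, Pow(35, Rational(1, 2)))))), 4817) = Add(Mul(Rational(-1, 9), Mul(2, Mul(Rational(2, 7), Pow(35, Rational(1, 2))))), 4817) = Add(Mul(Rational(-1, 9), Mul(Rational(4, 7), Pow(35, Rational(1, 2)))), 4817) = Add(Mul(Rational(-4, 63), Pow(35, Rational(1, 2))), 4817) = Add(4817, Mul(Rational(-4, 63), Pow(35, Rational(1, 2))))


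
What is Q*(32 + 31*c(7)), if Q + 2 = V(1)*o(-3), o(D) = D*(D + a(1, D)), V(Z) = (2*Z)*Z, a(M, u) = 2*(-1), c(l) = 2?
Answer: 2632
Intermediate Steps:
a(M, u) = -2
V(Z) = 2*Z²
o(D) = D*(-2 + D) (o(D) = D*(D - 2) = D*(-2 + D))
Q = 28 (Q = -2 + (2*1²)*(-3*(-2 - 3)) = -2 + (2*1)*(-3*(-5)) = -2 + 2*15 = -2 + 30 = 28)
Q*(32 + 31*c(7)) = 28*(32 + 31*2) = 28*(32 + 62) = 28*94 = 2632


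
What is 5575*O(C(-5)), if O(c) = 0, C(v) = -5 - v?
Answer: 0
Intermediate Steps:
5575*O(C(-5)) = 5575*0 = 0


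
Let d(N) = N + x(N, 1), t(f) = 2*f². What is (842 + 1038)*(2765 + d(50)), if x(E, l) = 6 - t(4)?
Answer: 5243320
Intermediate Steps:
x(E, l) = -26 (x(E, l) = 6 - 2*4² = 6 - 2*16 = 6 - 1*32 = 6 - 32 = -26)
d(N) = -26 + N (d(N) = N - 26 = -26 + N)
(842 + 1038)*(2765 + d(50)) = (842 + 1038)*(2765 + (-26 + 50)) = 1880*(2765 + 24) = 1880*2789 = 5243320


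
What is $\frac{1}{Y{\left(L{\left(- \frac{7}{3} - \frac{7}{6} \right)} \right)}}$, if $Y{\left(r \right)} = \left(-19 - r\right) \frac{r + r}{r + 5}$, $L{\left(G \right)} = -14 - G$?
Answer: $- \frac{11}{357} \approx -0.030812$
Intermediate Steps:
$Y{\left(r \right)} = \frac{2 r \left(-19 - r\right)}{5 + r}$ ($Y{\left(r \right)} = \left(-19 - r\right) \frac{2 r}{5 + r} = \frac{2 r \left(-19 - r\right)}{5 + r}$)
$\frac{1}{Y{\left(L{\left(- \frac{7}{3} - \frac{7}{6} \right)} \right)}} = \frac{1}{\left(-2\right) \left(-14 - \left(- \frac{7}{3} - \frac{7}{6}\right)\right) \frac{1}{5 - \left(14 - \frac{7}{3} - \frac{7}{6}\right)} \left(19 - \left(14 - \frac{7}{3} - \frac{7}{6}\right)\right)} = \frac{1}{\left(-2\right) \left(-14 - \left(\left(-7\right) \frac{1}{3} - \frac{7}{6}\right)\right) \frac{1}{5 - \left(14 - \frac{7}{3} - \frac{7}{6}\right)} \left(19 - \left(14 - \frac{7}{3} - \frac{7}{6}\right)\right)} = \frac{1}{\left(-2\right) \left(-14 - \left(- \frac{7}{3} - \frac{7}{6}\right)\right) \frac{1}{5 - \frac{21}{2}} \left(19 - \frac{21}{2}\right)} = \frac{1}{\left(-2\right) \left(-14 - - \frac{7}{2}\right) \frac{1}{5 - \frac{21}{2}} \left(19 - \frac{21}{2}\right)} = \frac{1}{\left(-2\right) \left(-14 + \frac{7}{2}\right) \frac{1}{5 + \left(-14 + \frac{7}{2}\right)} \left(19 + \left(-14 + \frac{7}{2}\right)\right)} = \frac{1}{\left(-2\right) \left(- \frac{21}{2}\right) \frac{1}{5 - \frac{21}{2}} \left(19 - \frac{21}{2}\right)} = \frac{1}{\left(-2\right) \left(- \frac{21}{2}\right) \frac{1}{- \frac{11}{2}} \cdot \frac{17}{2}} = \frac{1}{\left(-2\right) \left(- \frac{21}{2}\right) \left(- \frac{2}{11}\right) \frac{17}{2}} = \frac{1}{- \frac{357}{11}} = - \frac{11}{357}$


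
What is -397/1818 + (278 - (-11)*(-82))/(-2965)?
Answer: -42673/5390370 ≈ -0.0079165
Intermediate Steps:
-397/1818 + (278 - (-11)*(-82))/(-2965) = -397*1/1818 + (278 - 1*902)*(-1/2965) = -397/1818 + (278 - 902)*(-1/2965) = -397/1818 - 624*(-1/2965) = -397/1818 + 624/2965 = -42673/5390370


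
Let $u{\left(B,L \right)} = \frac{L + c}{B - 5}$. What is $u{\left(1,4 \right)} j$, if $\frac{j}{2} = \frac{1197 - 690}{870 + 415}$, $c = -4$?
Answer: $0$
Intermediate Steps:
$u{\left(B,L \right)} = \frac{-4 + L}{-5 + B}$ ($u{\left(B,L \right)} = \frac{L - 4}{B - 5} = \frac{-4 + L}{-5 + B}$)
$j = \frac{1014}{1285}$ ($j = 2 \frac{1197 - 690}{870 + 415} = 2 \cdot \frac{507}{1285} = \frac{1014}{1285} \approx 0.78911$)
$u{\left(1,4 \right)} j = \frac{-4 + 4}{-5 + 1} \cdot \frac{1014}{1285} = \frac{1}{-4} \cdot 0 \cdot \frac{1014}{1285} = \left(- \frac{1}{4}\right) 0 \cdot \frac{1014}{1285} = 0 \cdot \frac{1014}{1285} = 0$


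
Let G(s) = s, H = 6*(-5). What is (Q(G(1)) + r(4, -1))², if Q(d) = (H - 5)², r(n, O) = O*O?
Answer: 1503076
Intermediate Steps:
H = -30
r(n, O) = O²
Q(d) = 1225 (Q(d) = (-30 - 5)² = (-35)² = 1225)
(Q(G(1)) + r(4, -1))² = (1225 + (-1)²)² = (1225 + 1)² = 1226² = 1503076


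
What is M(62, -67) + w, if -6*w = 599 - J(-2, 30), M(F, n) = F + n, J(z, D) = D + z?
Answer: -601/6 ≈ -100.17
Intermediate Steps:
w = -571/6 (w = -(599 - (30 - 2))/6 = -(599 - 1*28)/6 = -(599 - 28)/6 = -⅙*571 = -571/6 ≈ -95.167)
M(62, -67) + w = (62 - 67) - 571/6 = -5 - 571/6 = -601/6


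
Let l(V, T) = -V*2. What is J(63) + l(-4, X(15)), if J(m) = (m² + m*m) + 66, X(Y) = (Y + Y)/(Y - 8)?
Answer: 8012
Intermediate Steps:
X(Y) = 2*Y/(-8 + Y) (X(Y) = (2*Y)/(-8 + Y) = 2*Y/(-8 + Y))
l(V, T) = -2*V
J(m) = 66 + 2*m² (J(m) = (m² + m²) + 66 = 2*m² + 66 = 66 + 2*m²)
J(63) + l(-4, X(15)) = (66 + 2*63²) - 2*(-4) = (66 + 2*3969) + 8 = (66 + 7938) + 8 = 8004 + 8 = 8012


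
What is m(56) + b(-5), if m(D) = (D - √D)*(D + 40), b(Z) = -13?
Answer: 5363 - 192*√14 ≈ 4644.6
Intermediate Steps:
m(D) = (40 + D)*(D - √D) (m(D) = (D - √D)*(40 + D) = (40 + D)*(D - √D))
m(56) + b(-5) = (56² - 56^(3/2) - 80*√14 + 40*56) - 13 = (3136 - 112*√14 - 80*√14 + 2240) - 13 = (5376 - 192*√14) - 13 = 5363 - 192*√14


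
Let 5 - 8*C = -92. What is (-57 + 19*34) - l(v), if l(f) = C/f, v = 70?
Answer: 329743/560 ≈ 588.83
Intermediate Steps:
C = 97/8 (C = 5/8 - 1/8*(-92) = 5/8 + 23/2 = 97/8 ≈ 12.125)
l(f) = 97/(8*f)
(-57 + 19*34) - l(v) = (-57 + 19*34) - 97/(8*70) = (-57 + 646) - 97/(8*70) = 589 - 1*97/560 = 589 - 97/560 = 329743/560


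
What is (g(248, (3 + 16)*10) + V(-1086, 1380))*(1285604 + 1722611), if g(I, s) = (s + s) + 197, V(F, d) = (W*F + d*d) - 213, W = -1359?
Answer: 10169685941170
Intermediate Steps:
V(F, d) = -213 + d**2 - 1359*F (V(F, d) = (-1359*F + d*d) - 213 = (-1359*F + d**2) - 213 = (d**2 - 1359*F) - 213 = -213 + d**2 - 1359*F)
g(I, s) = 197 + 2*s (g(I, s) = 2*s + 197 = 197 + 2*s)
(g(248, (3 + 16)*10) + V(-1086, 1380))*(1285604 + 1722611) = ((197 + 2*((3 + 16)*10)) + (-213 + 1380**2 - 1359*(-1086)))*(1285604 + 1722611) = ((197 + 2*(19*10)) + (-213 + 1904400 + 1475874))*3008215 = ((197 + 2*190) + 3380061)*3008215 = ((197 + 380) + 3380061)*3008215 = (577 + 3380061)*3008215 = 3380638*3008215 = 10169685941170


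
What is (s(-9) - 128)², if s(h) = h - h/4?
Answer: 290521/16 ≈ 18158.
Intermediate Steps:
s(h) = 3*h/4 (s(h) = h - h/4 = 3*h/4)
(s(-9) - 128)² = ((¾)*(-9) - 128)² = (-27/4 - 128)² = (-539/4)² = 290521/16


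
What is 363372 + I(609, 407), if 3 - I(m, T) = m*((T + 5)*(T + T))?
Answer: -203875737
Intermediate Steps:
I(m, T) = 3 - 2*T*m*(5 + T) (I(m, T) = 3 - m*(T + 5)*(T + T) = 3 - m*(5 + T)*(2*T) = 3 - m*2*T*(5 + T) = 3 - 2*T*m*(5 + T))
363372 + I(609, 407) = 363372 + (3 - 10*407*609 - 2*609*407²) = 363372 + (3 - 2478630 - 2*609*165649) = 363372 + (3 - 2478630 - 201760482) = 363372 - 204239109 = -203875737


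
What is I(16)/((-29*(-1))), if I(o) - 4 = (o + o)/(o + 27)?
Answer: 204/1247 ≈ 0.16359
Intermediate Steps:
I(o) = 4 + 2*o/(27 + o) (I(o) = 4 + (o + o)/(o + 27) = 4 + (2*o)/(27 + o) = 4 + 2*o/(27 + o))
I(16)/((-29*(-1))) = (6*(18 + 16)/(27 + 16))/((-29*(-1))) = (6*34/43)/29 = (6*(1/43)*34)*(1/29) = (204/43)*(1/29) = 204/1247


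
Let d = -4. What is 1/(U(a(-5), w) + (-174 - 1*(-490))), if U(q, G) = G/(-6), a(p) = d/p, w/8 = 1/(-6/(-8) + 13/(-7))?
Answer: 93/29500 ≈ 0.0031525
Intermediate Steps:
w = -224/31 (w = 8/(-6/(-8) + 13/(-7)) = 8/(-6*(-⅛) + 13*(-⅐)) = 8/(¾ - 13/7) = 8/(-31/28) = 8*(-28/31) = -224/31 ≈ -7.2258)
a(p) = -4/p
U(q, G) = -G/6 (U(q, G) = G*(-⅙) = -G/6)
1/(U(a(-5), w) + (-174 - 1*(-490))) = 1/(-⅙*(-224/31) + (-174 - 1*(-490))) = 1/(112/93 + (-174 + 490)) = 1/(112/93 + 316) = 1/(29500/93) = 93/29500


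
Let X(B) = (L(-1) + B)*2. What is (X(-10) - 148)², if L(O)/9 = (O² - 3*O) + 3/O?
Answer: 22500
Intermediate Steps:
L(O) = -27*O + 9*O² + 27/O (L(O) = 9*((O² - 3*O) + 3/O) = 9*(O² - 3*O + 3/O) = -27*O + 9*O² + 27/O)
X(B) = 18 + 2*B (X(B) = (9*(3 + (-1)²*(-3 - 1))/(-1) + B)*2 = (9*(-1)*(3 + 1*(-4)) + B)*2 = (9*(-1)*(3 - 4) + B)*2 = (9*(-1)*(-1) + B)*2 = (9 + B)*2 = 18 + 2*B)
(X(-10) - 148)² = ((18 + 2*(-10)) - 148)² = ((18 - 20) - 148)² = (-2 - 148)² = (-150)² = 22500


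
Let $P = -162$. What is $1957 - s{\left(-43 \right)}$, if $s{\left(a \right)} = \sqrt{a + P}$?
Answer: $1957 - i \sqrt{205} \approx 1957.0 - 14.318 i$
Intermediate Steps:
$s{\left(a \right)} = \sqrt{-162 + a}$ ($s{\left(a \right)} = \sqrt{a - 162} = \sqrt{-162 + a}$)
$1957 - s{\left(-43 \right)} = 1957 - \sqrt{-162 - 43} = 1957 - \sqrt{-205} = 1957 - i \sqrt{205}$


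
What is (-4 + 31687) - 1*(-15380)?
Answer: 47063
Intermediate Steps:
(-4 + 31687) - 1*(-15380) = 31683 + 15380 = 47063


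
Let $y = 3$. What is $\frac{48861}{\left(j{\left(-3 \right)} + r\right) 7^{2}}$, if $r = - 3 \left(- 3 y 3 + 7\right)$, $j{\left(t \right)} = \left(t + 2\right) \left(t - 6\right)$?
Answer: $\frac{16287}{1127} \approx 14.452$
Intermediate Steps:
$j{\left(t \right)} = \left(-6 + t\right) \left(2 + t\right)$ ($j{\left(t \right)} = \left(2 + t\right) \left(-6 + t\right) = \left(-6 + t\right) \left(2 + t\right)$)
$r = 60$ ($r = - 3 \left(\left(-3\right) 3 \cdot 3 + 7\right) = - 3 \left(\left(-9\right) 3 + 7\right) = - 3 \left(-27 + 7\right) = \left(-3\right) \left(-20\right) = 60$)
$\frac{48861}{\left(j{\left(-3 \right)} + r\right) 7^{2}} = \frac{48861}{\left(\left(-12 + \left(-3\right)^{2} - -12\right) + 60\right) 7^{2}} = \frac{48861}{\left(\left(-12 + 9 + 12\right) + 60\right) 49} = \frac{48861}{\left(9 + 60\right) 49} = \frac{48861}{69 \cdot 49} = \frac{48861}{3381} = 48861 \cdot \frac{1}{3381} = \frac{16287}{1127}$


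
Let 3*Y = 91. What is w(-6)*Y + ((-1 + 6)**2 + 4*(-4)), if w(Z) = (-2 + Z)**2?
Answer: 5851/3 ≈ 1950.3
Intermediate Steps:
Y = 91/3 (Y = (1/3)*91 = 91/3 ≈ 30.333)
w(-6)*Y + ((-1 + 6)**2 + 4*(-4)) = (-2 - 6)**2*(91/3) + ((-1 + 6)**2 + 4*(-4)) = (-8)**2*(91/3) + (5**2 - 16) = 64*(91/3) + (25 - 16) = 5824/3 + 9 = 5851/3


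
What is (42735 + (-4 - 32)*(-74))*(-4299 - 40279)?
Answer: -2023796622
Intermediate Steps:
(42735 + (-4 - 32)*(-74))*(-4299 - 40279) = (42735 - 36*(-74))*(-44578) = (42735 + 2664)*(-44578) = 45399*(-44578) = -2023796622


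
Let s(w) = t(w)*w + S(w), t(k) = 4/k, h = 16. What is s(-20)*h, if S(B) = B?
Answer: -256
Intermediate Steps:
s(w) = 4 + w (s(w) = (4/w)*w + w = 4 + w)
s(-20)*h = (4 - 20)*16 = -16*16 = -256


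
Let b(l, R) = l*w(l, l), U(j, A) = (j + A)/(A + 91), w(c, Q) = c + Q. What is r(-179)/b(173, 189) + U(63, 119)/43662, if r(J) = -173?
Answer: -162608/56651445 ≈ -0.0028703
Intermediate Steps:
w(c, Q) = Q + c
U(j, A) = (A + j)/(91 + A)
b(l, R) = 2*l² (b(l, R) = l*(l + l) = l*(2*l) = 2*l²)
r(-179)/b(173, 189) + U(63, 119)/43662 = -173/(2*173²) + ((119 + 63)/(91 + 119))/43662 = -173/(2*29929) + (182/210)*(1/43662) = -173/59858 + ((1/210)*182)*(1/43662) = -173*1/59858 + (13/15)*(1/43662) = -1/346 + 13/654930 = -162608/56651445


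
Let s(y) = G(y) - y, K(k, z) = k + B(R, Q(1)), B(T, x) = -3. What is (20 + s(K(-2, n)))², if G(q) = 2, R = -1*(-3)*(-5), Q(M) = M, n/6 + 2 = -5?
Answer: 729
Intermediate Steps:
n = -42 (n = -12 + 6*(-5) = -12 - 30 = -42)
R = -15 (R = 3*(-5) = -15)
K(k, z) = -3 + k (K(k, z) = k - 3 = -3 + k)
s(y) = 2 - y
(20 + s(K(-2, n)))² = (20 + (2 - (-3 - 2)))² = (20 + (2 - 1*(-5)))² = (20 + (2 + 5))² = (20 + 7)² = 27² = 729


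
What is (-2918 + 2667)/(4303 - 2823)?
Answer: -251/1480 ≈ -0.16959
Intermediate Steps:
(-2918 + 2667)/(4303 - 2823) = -251/1480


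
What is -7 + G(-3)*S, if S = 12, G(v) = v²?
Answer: 101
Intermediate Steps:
-7 + G(-3)*S = -7 + (-3)²*12 = -7 + 9*12 = -7 + 108 = 101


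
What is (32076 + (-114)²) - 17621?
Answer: 27451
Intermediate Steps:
(32076 + (-114)²) - 17621 = (32076 + 12996) - 17621 = 45072 - 17621 = 27451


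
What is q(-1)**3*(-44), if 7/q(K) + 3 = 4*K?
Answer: 44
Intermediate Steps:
q(K) = 7/(-3 + 4*K)
q(-1)**3*(-44) = (7/(-3 + 4*(-1)))**3*(-44) = (7/(-3 - 4))**3*(-44) = (7/(-7))**3*(-44) = (7*(-1/7))**3*(-44) = (-1)**3*(-44) = -1*(-44) = 44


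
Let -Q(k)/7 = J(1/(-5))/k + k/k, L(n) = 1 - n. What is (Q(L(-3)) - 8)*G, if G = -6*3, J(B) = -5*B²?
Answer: 2637/10 ≈ 263.70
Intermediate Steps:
Q(k) = -7 + 7/(5*k) (Q(k) = -7*((-5*(1/(-5))²)/k + k/k) = -7*((-5*(-⅕)²)/k + 1) = -7*((-5*1/25)/k + 1) = -7*(-1/(5*k) + 1) = -7*(1 - 1/(5*k)) = -7 + 7/(5*k))
G = -18
(Q(L(-3)) - 8)*G = ((-7 + 7/(5*(1 - 1*(-3)))) - 8)*(-18) = ((-7 + 7/(5*(1 + 3))) - 8)*(-18) = ((-7 + (7/5)/4) - 8)*(-18) = ((-7 + (7/5)*(¼)) - 8)*(-18) = ((-7 + 7/20) - 8)*(-18) = (-133/20 - 8)*(-18) = -293/20*(-18) = 2637/10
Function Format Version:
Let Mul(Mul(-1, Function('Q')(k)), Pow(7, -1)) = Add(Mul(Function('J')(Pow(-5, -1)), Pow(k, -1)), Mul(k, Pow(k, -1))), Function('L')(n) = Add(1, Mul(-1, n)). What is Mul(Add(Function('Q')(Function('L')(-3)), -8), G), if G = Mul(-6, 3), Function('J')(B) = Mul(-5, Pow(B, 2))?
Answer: Rational(2637, 10) ≈ 263.70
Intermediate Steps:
Function('Q')(k) = Add(-7, Mul(Rational(7, 5), Pow(k, -1))) (Function('Q')(k) = Mul(-7, Add(Mul(Mul(-5, Pow(Pow(-5, -1), 2)), Pow(k, -1)), Mul(k, Pow(k, -1)))) = Mul(-7, Add(Mul(Mul(-5, Pow(Rational(-1, 5), 2)), Pow(k, -1)), 1)) = Mul(-7, Add(Mul(Mul(-5, Rational(1, 25)), Pow(k, -1)), 1)) = Mul(-7, Add(Mul(Rational(-1, 5), Pow(k, -1)), 1)) = Mul(-7, Add(1, Mul(Rational(-1, 5), Pow(k, -1)))) = Add(-7, Mul(Rational(7, 5), Pow(k, -1))))
G = -18
Mul(Add(Function('Q')(Function('L')(-3)), -8), G) = Mul(Add(Add(-7, Mul(Rational(7, 5), Pow(Add(1, Mul(-1, -3)), -1))), -8), -18) = Mul(Add(Add(-7, Mul(Rational(7, 5), Pow(Add(1, 3), -1))), -8), -18) = Mul(Add(Add(-7, Mul(Rational(7, 5), Pow(4, -1))), -8), -18) = Mul(Add(Add(-7, Mul(Rational(7, 5), Rational(1, 4))), -8), -18) = Mul(Add(Add(-7, Rational(7, 20)), -8), -18) = Mul(Add(Rational(-133, 20), -8), -18) = Mul(Rational(-293, 20), -18) = Rational(2637, 10)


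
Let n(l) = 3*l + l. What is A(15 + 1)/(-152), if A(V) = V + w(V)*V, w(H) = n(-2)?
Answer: 14/19 ≈ 0.73684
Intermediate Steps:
n(l) = 4*l
w(H) = -8 (w(H) = 4*(-2) = -8)
A(V) = -7*V (A(V) = V - 8*V = -7*V)
A(15 + 1)/(-152) = -7*(15 + 1)/(-152) = -7*16*(-1/152) = -112*(-1/152) = 14/19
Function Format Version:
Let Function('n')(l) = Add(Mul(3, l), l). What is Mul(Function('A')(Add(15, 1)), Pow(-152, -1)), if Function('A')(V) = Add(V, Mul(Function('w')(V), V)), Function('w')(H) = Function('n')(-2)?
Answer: Rational(14, 19) ≈ 0.73684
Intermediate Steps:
Function('n')(l) = Mul(4, l)
Function('w')(H) = -8 (Function('w')(H) = Mul(4, -2) = -8)
Function('A')(V) = Mul(-7, V) (Function('A')(V) = Add(V, Mul(-8, V)) = Mul(-7, V))
Mul(Function('A')(Add(15, 1)), Pow(-152, -1)) = Mul(Mul(-7, Add(15, 1)), Pow(-152, -1)) = Mul(Mul(-7, 16), Rational(-1, 152)) = Mul(-112, Rational(-1, 152)) = Rational(14, 19)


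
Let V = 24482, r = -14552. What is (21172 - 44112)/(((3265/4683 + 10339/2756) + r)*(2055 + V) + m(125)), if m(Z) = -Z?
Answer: 189667920/3191848957223 ≈ 5.9423e-5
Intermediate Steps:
(21172 - 44112)/(((3265/4683 + 10339/2756) + r)*(2055 + V) + m(125)) = (21172 - 44112)/(((3265/4683 + 10339/2756) - 14552)*(2055 + 24482) - 1*125) = -22940/(((3265*(1/4683) + 10339*(1/2756)) - 14552)*26537 - 125) = -22940/(((3265/4683 + 10339/2756) - 14552)*26537 - 125) = -22940/((57415877/12906348 - 14552)*26537 - 125) = -22940/(-187755760219/12906348*26537 - 125) = -22940/(-3191847923723/8268 - 125) = -22940/(-3191848957223/8268) = -22940*(-8268/3191848957223) = 189667920/3191848957223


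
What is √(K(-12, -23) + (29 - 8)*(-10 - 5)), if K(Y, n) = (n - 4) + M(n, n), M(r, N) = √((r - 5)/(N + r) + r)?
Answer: √(-180918 + 23*I*√11845)/23 ≈ 0.12793 + 18.494*I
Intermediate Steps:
M(r, N) = √(r + (-5 + r)/(N + r)) (M(r, N) = √((-5 + r)/(N + r) + r) = √(r + (-5 + r)/(N + r)))
K(Y, n) = -4 + n + √2*√((-5 + n + 2*n²)/n)/2 (K(Y, n) = (n - 4) + √((-5 + n + n*(n + n))/(n + n)) = (-4 + n) + √((-5 + n + n*(2*n))/((2*n))) = (-4 + n) + √((1/(2*n))*(-5 + n + 2*n²)) = (-4 + n) + √((-5 + n + 2*n²)/(2*n)) = (-4 + n) + √2*√((-5 + n + 2*n²)/n)/2 = -4 + n + √2*√((-5 + n + 2*n²)/n)/2)
√(K(-12, -23) + (29 - 8)*(-10 - 5)) = √((-4 - 23 + √(2 - 10/(-23) + 4*(-23))/2) + (29 - 8)*(-10 - 5)) = √((-4 - 23 + √(2 - 10*(-1/23) - 92)/2) + 21*(-15)) = √((-4 - 23 + √(2 + 10/23 - 92)/2) - 315) = √((-4 - 23 + √(-2060/23)/2) - 315) = √((-4 - 23 + (2*I*√11845/23)/2) - 315) = √((-4 - 23 + I*√11845/23) - 315) = √((-27 + I*√11845/23) - 315) = √(-342 + I*√11845/23)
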